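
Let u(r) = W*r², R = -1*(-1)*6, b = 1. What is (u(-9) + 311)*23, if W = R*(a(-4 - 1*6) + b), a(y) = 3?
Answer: 51865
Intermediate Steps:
R = 6 (R = 1*6 = 6)
W = 24 (W = 6*(3 + 1) = 6*4 = 24)
u(r) = 24*r²
(u(-9) + 311)*23 = (24*(-9)² + 311)*23 = (24*81 + 311)*23 = (1944 + 311)*23 = 2255*23 = 51865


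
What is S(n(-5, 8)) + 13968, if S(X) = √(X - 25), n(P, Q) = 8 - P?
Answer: 13968 + 2*I*√3 ≈ 13968.0 + 3.4641*I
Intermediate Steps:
S(X) = √(-25 + X)
S(n(-5, 8)) + 13968 = √(-25 + (8 - 1*(-5))) + 13968 = √(-25 + (8 + 5)) + 13968 = √(-25 + 13) + 13968 = √(-12) + 13968 = 2*I*√3 + 13968 = 13968 + 2*I*√3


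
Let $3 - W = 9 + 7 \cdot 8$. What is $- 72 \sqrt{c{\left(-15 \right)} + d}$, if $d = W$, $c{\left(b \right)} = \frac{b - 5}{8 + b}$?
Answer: $- \frac{216 i \sqrt{322}}{7} \approx - 553.71 i$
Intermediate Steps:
$c{\left(b \right)} = \frac{-5 + b}{8 + b}$
$W = -62$ ($W = 3 - \left(9 + 7 \cdot 8\right) = 3 - \left(9 + 56\right) = 3 - 65 = -62$)
$d = -62$
$- 72 \sqrt{c{\left(-15 \right)} + d} = - 72 \sqrt{\frac{-5 - 15}{8 - 15} - 62} = - 72 \sqrt{\frac{1}{-7} \left(-20\right) - 62} = - 72 \sqrt{\left(- \frac{1}{7}\right) \left(-20\right) - 62} = - 72 \sqrt{\frac{20}{7} - 62} = - 72 \sqrt{- \frac{414}{7}} = - 72 \frac{3 i \sqrt{322}}{7} = - \frac{216 i \sqrt{322}}{7}$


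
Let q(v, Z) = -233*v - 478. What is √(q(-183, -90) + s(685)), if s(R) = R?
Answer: √42846 ≈ 206.99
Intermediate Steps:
q(v, Z) = -478 - 233*v
√(q(-183, -90) + s(685)) = √((-478 - 233*(-183)) + 685) = √((-478 + 42639) + 685) = √(42161 + 685) = √42846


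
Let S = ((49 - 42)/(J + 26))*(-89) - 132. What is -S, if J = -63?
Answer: 4261/37 ≈ 115.16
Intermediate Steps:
S = -4261/37 (S = ((49 - 42)/(-63 + 26))*(-89) - 132 = (7/(-37))*(-89) - 132 = (7*(-1/37))*(-89) - 132 = -7/37*(-89) - 132 = 623/37 - 132 = -4261/37 ≈ -115.16)
-S = -1*(-4261/37) = 4261/37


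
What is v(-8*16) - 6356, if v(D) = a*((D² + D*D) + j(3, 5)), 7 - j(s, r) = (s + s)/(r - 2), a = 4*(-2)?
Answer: -268540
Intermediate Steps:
a = -8
j(s, r) = 7 - 2*s/(-2 + r) (j(s, r) = 7 - (s + s)/(r - 2) = 7 - 2*s/(-2 + r))
v(D) = -40 - 16*D² (v(D) = -8*((D² + D*D) + (-14 - 2*3 + 7*5)/(-2 + 5)) = -8*((D² + D²) + (-14 - 6 + 35)/3) = -8*(2*D² + (⅓)*15) = -8*(2*D² + 5) = -8*(5 + 2*D²) = -40 - 16*D²)
v(-8*16) - 6356 = (-40 - 16*(-8*16)²) - 6356 = (-40 - 16*(-128)²) - 6356 = (-40 - 16*16384) - 6356 = (-40 - 262144) - 6356 = -262184 - 6356 = -268540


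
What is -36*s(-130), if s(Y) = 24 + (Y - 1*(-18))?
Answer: 3168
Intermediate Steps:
s(Y) = 42 + Y (s(Y) = 24 + (Y + 18) = 24 + (18 + Y) = 42 + Y)
-36*s(-130) = -36*(42 - 130) = -36*(-88) = 3168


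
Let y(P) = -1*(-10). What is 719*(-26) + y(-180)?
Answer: -18684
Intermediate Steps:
y(P) = 10
719*(-26) + y(-180) = 719*(-26) + 10 = -18694 + 10 = -18684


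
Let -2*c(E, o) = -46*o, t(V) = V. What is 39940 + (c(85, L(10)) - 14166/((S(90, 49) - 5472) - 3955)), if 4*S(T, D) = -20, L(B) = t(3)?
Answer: 20965503/524 ≈ 40011.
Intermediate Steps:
L(B) = 3
c(E, o) = 23*o (c(E, o) = -(-23)*o = 23*o)
S(T, D) = -5 (S(T, D) = (¼)*(-20) = -5)
39940 + (c(85, L(10)) - 14166/((S(90, 49) - 5472) - 3955)) = 39940 + (23*3 - 14166/((-5 - 5472) - 3955)) = 39940 + (69 - 14166/(-5477 - 3955)) = 39940 + (69 - 14166/(-9432)) = 39940 + (69 - 14166*(-1/9432)) = 39940 + (69 + 787/524) = 39940 + 36943/524 = 20965503/524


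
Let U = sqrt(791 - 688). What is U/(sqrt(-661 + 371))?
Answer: -I*sqrt(29870)/290 ≈ -0.59596*I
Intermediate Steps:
U = sqrt(103) ≈ 10.149
U/(sqrt(-661 + 371)) = sqrt(103)/(sqrt(-661 + 371)) = sqrt(103)/(sqrt(-290)) = sqrt(103)/((I*sqrt(290))) = sqrt(103)*(-I*sqrt(290)/290) = -I*sqrt(29870)/290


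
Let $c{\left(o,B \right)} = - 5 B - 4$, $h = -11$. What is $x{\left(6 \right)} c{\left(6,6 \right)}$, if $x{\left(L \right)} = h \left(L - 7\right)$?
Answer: $-374$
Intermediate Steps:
$c{\left(o,B \right)} = -4 - 5 B$
$x{\left(L \right)} = 77 - 11 L$ ($x{\left(L \right)} = - 11 \left(L - 7\right) = - 11 \left(-7 + L\right) = 77 - 11 L$)
$x{\left(6 \right)} c{\left(6,6 \right)} = \left(77 - 66\right) \left(-4 - 30\right) = 11 \left(-34\right) = -374$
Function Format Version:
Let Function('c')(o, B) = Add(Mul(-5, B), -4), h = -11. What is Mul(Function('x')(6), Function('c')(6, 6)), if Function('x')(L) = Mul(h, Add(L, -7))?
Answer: -374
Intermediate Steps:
Function('c')(o, B) = Add(-4, Mul(-5, B))
Function('x')(L) = Add(77, Mul(-11, L)) (Function('x')(L) = Mul(-11, Add(L, -7)) = Mul(-11, Add(-7, L)) = Add(77, Mul(-11, L)))
Mul(Function('x')(6), Function('c')(6, 6)) = Mul(Add(77, Mul(-11, 6)), Add(-4, Mul(-5, 6))) = Mul(Add(77, -66), Add(-4, -30)) = Mul(11, -34) = -374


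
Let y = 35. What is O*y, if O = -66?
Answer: -2310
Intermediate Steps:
O*y = -66*35 = -2310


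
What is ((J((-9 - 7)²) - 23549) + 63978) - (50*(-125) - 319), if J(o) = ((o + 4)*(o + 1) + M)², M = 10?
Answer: 4466295898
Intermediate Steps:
J(o) = (10 + (1 + o)*(4 + o))² (J(o) = ((o + 4)*(o + 1) + 10)² = ((4 + o)*(1 + o) + 10)² = ((1 + o)*(4 + o) + 10)² = (10 + (1 + o)*(4 + o))²)
((J((-9 - 7)²) - 23549) + 63978) - (50*(-125) - 319) = (((14 + ((-9 - 7)²)² + 5*(-9 - 7)²)² - 23549) + 63978) - (50*(-125) - 319) = (((14 + ((-16)²)² + 5*(-16)²)² - 23549) + 63978) - (-6250 - 319) = (((14 + 256² + 5*256)² - 23549) + 63978) - 1*(-6569) = (((14 + 65536 + 1280)² - 23549) + 63978) + 6569 = ((66830² - 23549) + 63978) + 6569 = ((4466248900 - 23549) + 63978) + 6569 = (4466225351 + 63978) + 6569 = 4466289329 + 6569 = 4466295898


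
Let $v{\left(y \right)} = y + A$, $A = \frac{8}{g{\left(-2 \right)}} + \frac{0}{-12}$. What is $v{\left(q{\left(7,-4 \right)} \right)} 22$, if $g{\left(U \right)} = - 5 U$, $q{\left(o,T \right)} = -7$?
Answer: $- \frac{682}{5} \approx -136.4$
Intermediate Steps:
$A = \frac{4}{5}$ ($A = \frac{8}{\left(-5\right) \left(-2\right)} + \frac{0}{-12} = \frac{8}{10} + 0 \left(- \frac{1}{12}\right) = 8 \cdot \frac{1}{10} + 0 = \frac{4}{5} + 0 = \frac{4}{5} \approx 0.8$)
$v{\left(y \right)} = \frac{4}{5} + y$ ($v{\left(y \right)} = y + \frac{4}{5} = \frac{4}{5} + y$)
$v{\left(q{\left(7,-4 \right)} \right)} 22 = \left(\frac{4}{5} - 7\right) 22 = \left(- \frac{31}{5}\right) 22 = - \frac{682}{5}$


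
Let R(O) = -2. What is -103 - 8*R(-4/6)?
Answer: -87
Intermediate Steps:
-103 - 8*R(-4/6) = -103 - 8*(-2) = -103 + 16 = -87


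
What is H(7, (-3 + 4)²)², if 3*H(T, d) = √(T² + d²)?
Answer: 50/9 ≈ 5.5556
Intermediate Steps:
H(T, d) = √(T² + d²)/3
H(7, (-3 + 4)²)² = (√(7² + ((-3 + 4)²)²)/3)² = (√(49 + (1²)²)/3)² = (√(49 + 1²)/3)² = (√(49 + 1)/3)² = (√50/3)² = ((5*√2)/3)² = (5*√2/3)² = 50/9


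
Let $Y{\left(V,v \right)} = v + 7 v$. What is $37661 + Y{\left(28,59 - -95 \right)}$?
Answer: $38893$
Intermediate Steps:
$Y{\left(V,v \right)} = 8 v$
$37661 + Y{\left(28,59 - -95 \right)} = 37661 + 8 \left(59 - -95\right) = 37661 + 8 \left(59 + 95\right) = 37661 + 8 \cdot 154 = 37661 + 1232 = 38893$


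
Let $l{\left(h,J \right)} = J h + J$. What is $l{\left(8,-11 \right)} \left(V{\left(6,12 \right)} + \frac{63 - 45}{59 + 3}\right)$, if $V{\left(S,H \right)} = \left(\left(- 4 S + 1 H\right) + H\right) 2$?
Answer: $- \frac{891}{31} \approx -28.742$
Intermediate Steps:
$l{\left(h,J \right)} = J + J h$
$V{\left(S,H \right)} = - 8 S + 4 H$ ($V{\left(S,H \right)} = \left(\left(- 4 S + H\right) + H\right) 2 = \left(\left(H - 4 S\right) + H\right) 2 = \left(- 4 S + 2 H\right) 2 = - 8 S + 4 H$)
$l{\left(8,-11 \right)} \left(V{\left(6,12 \right)} + \frac{63 - 45}{59 + 3}\right) = - 11 \left(1 + 8\right) \left(\left(\left(-8\right) 6 + 4 \cdot 12\right) + \frac{63 - 45}{59 + 3}\right) = \left(-11\right) 9 \left(\left(-48 + 48\right) + \frac{18}{62}\right) = - 99 \left(0 + 18 \cdot \frac{1}{62}\right) = - 99 \left(0 + \frac{9}{31}\right) = \left(-99\right) \frac{9}{31} = - \frac{891}{31}$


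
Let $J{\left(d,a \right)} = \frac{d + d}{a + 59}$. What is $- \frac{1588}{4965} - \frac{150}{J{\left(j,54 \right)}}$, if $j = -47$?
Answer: $\frac{42003739}{233355} \approx 180.0$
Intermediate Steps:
$J{\left(d,a \right)} = \frac{2 d}{59 + a}$
$- \frac{1588}{4965} - \frac{150}{J{\left(j,54 \right)}} = - \frac{1588}{4965} - \frac{150}{2 \left(-47\right) \frac{1}{59 + 54}} = \left(-1588\right) \frac{1}{4965} - \frac{150}{2 \left(-47\right) \frac{1}{113}} = - \frac{1588}{4965} - \frac{150}{2 \left(-47\right) \frac{1}{113}} = - \frac{1588}{4965} - \frac{150}{- \frac{94}{113}} = - \frac{1588}{4965} - - \frac{8475}{47} = - \frac{1588}{4965} + \frac{8475}{47} = \frac{42003739}{233355}$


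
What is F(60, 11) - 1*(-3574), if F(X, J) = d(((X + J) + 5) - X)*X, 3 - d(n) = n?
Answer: 2794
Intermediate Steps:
d(n) = 3 - n
F(X, J) = X*(-2 - J) (F(X, J) = (3 - (((X + J) + 5) - X))*X = (3 - (((J + X) + 5) - X))*X = (3 - ((5 + J + X) - X))*X = (3 - (5 + J))*X = (3 + (-5 - J))*X = (-2 - J)*X = X*(-2 - J))
F(60, 11) - 1*(-3574) = -1*60*(2 + 11) - 1*(-3574) = -1*60*13 + 3574 = -780 + 3574 = 2794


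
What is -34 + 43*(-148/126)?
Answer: -5324/63 ≈ -84.508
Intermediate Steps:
-34 + 43*(-148/126) = -34 + 43*(-148*1/126) = -34 + 43*(-74/63) = -34 - 3182/63 = -5324/63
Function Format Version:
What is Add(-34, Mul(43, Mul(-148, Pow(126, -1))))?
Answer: Rational(-5324, 63) ≈ -84.508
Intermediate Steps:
Add(-34, Mul(43, Mul(-148, Pow(126, -1)))) = Add(-34, Mul(43, Mul(-148, Rational(1, 126)))) = Add(-34, Mul(43, Rational(-74, 63))) = Add(-34, Rational(-3182, 63)) = Rational(-5324, 63)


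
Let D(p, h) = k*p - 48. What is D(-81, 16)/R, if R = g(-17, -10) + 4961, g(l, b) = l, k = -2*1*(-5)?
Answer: -143/824 ≈ -0.17354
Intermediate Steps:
k = 10 (k = -2*(-5) = 10)
R = 4944 (R = -17 + 4961 = 4944)
D(p, h) = -48 + 10*p (D(p, h) = 10*p - 48 = -48 + 10*p)
D(-81, 16)/R = (-48 + 10*(-81))/4944 = (-48 - 810)*(1/4944) = -858*1/4944 = -143/824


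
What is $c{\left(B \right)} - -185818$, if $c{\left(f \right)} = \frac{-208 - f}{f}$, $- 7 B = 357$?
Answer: $\frac{9476875}{51} \approx 1.8582 \cdot 10^{5}$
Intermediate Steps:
$B = -51$ ($B = \left(- \frac{1}{7}\right) 357 = -51$)
$c{\left(f \right)} = \frac{-208 - f}{f}$
$c{\left(B \right)} - -185818 = \frac{-208 - -51}{-51} - -185818 = - \frac{-208 + 51}{51} + 185818 = \left(- \frac{1}{51}\right) \left(-157\right) + 185818 = \frac{157}{51} + 185818 = \frac{9476875}{51}$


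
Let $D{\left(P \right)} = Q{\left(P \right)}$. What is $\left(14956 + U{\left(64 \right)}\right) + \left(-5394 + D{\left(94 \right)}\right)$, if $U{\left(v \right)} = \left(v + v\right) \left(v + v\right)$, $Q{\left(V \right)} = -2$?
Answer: $25944$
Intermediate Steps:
$D{\left(P \right)} = -2$
$U{\left(v \right)} = 4 v^{2}$ ($U{\left(v \right)} = 2 v 2 v = 4 v^{2}$)
$\left(14956 + U{\left(64 \right)}\right) + \left(-5394 + D{\left(94 \right)}\right) = \left(14956 + 4 \cdot 64^{2}\right) - 5396 = \left(14956 + 4 \cdot 4096\right) - 5396 = \left(14956 + 16384\right) - 5396 = 31340 - 5396 = 25944$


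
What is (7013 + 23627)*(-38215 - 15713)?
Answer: -1652353920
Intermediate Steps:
(7013 + 23627)*(-38215 - 15713) = 30640*(-53928) = -1652353920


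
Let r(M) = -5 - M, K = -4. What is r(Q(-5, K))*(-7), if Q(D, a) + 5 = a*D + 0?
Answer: 140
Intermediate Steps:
Q(D, a) = -5 + D*a (Q(D, a) = -5 + (a*D + 0) = -5 + (D*a + 0) = -5 + D*a)
r(Q(-5, K))*(-7) = (-5 - (-5 - 5*(-4)))*(-7) = (-5 - (-5 + 20))*(-7) = (-5 - 1*15)*(-7) = (-5 - 15)*(-7) = -20*(-7) = 140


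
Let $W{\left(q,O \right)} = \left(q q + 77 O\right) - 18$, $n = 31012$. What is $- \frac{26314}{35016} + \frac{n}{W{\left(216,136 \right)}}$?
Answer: $- \frac{104219087}{499940940} \approx -0.20846$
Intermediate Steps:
$W{\left(q,O \right)} = -18 + q^{2} + 77 O$ ($W{\left(q,O \right)} = \left(q^{2} + 77 O\right) - 18 = -18 + q^{2} + 77 O$)
$- \frac{26314}{35016} + \frac{n}{W{\left(216,136 \right)}} = - \frac{26314}{35016} + \frac{31012}{-18 + 216^{2} + 77 \cdot 136} = \left(-26314\right) \frac{1}{35016} + \frac{31012}{-18 + 46656 + 10472} = - \frac{13157}{17508} + \frac{31012}{57110} = - \frac{13157}{17508} + 31012 \cdot \frac{1}{57110} = - \frac{13157}{17508} + \frac{15506}{28555} = - \frac{104219087}{499940940}$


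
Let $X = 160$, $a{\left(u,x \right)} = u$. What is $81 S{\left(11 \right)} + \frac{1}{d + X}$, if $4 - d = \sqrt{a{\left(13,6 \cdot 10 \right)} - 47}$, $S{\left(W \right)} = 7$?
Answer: $\frac{7634737}{13465} + \frac{i \sqrt{34}}{26930} \approx 567.01 + 0.00021652 i$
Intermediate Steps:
$d = 4 - i \sqrt{34}$ ($d = 4 - \sqrt{13 - 47} = 4 - \sqrt{-34} = 4 - i \sqrt{34} \approx 4.0 - 5.831 i$)
$81 S{\left(11 \right)} + \frac{1}{d + X} = 81 \cdot 7 + \frac{1}{\left(4 - i \sqrt{34}\right) + 160} = 567 + \frac{1}{164 - i \sqrt{34}}$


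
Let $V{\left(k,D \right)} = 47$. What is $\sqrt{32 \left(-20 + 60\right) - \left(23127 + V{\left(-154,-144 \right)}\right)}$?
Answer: $i \sqrt{21894} \approx 147.97 i$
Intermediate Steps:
$\sqrt{32 \left(-20 + 60\right) - \left(23127 + V{\left(-154,-144 \right)}\right)} = \sqrt{32 \left(-20 + 60\right) - 23174} = \sqrt{32 \cdot 40 - 23174} = \sqrt{1280 - 23174} = \sqrt{-21894} = i \sqrt{21894}$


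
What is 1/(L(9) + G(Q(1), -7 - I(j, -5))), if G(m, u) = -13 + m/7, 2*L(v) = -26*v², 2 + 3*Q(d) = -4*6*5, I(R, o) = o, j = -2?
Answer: -21/22508 ≈ -0.00093300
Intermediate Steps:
Q(d) = -122/3 (Q(d) = -⅔ + (-4*6*5)/3 = -⅔ + (-24*5)/3 = -⅔ + (⅓)*(-120) = -⅔ - 40 = -122/3)
L(v) = -13*v² (L(v) = (-26*v²)/2 = -13*v²)
G(m, u) = -13 + m/7 (G(m, u) = -13 + m*(⅐) = -13 + m/7)
1/(L(9) + G(Q(1), -7 - I(j, -5))) = 1/(-13*9² + (-13 + (⅐)*(-122/3))) = 1/(-13*81 + (-13 - 122/21)) = 1/(-1053 - 395/21) = 1/(-22508/21) = -21/22508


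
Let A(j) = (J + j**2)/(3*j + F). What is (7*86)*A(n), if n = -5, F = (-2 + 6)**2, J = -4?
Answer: 12642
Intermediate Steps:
F = 16 (F = 4**2 = 16)
A(j) = (-4 + j**2)/(16 + 3*j) (A(j) = (-4 + j**2)/(3*j + 16) = (-4 + j**2)/(16 + 3*j))
(7*86)*A(n) = (7*86)*((-4 + (-5)**2)/(16 + 3*(-5))) = 602*((-4 + 25)/(16 - 15)) = 602*(21/1) = 602*(1*21) = 602*21 = 12642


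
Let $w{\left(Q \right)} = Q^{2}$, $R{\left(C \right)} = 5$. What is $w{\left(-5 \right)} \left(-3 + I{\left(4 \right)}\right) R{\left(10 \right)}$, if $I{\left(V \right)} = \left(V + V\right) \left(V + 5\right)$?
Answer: $8625$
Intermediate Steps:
$I{\left(V \right)} = 2 V \left(5 + V\right)$
$w{\left(-5 \right)} \left(-3 + I{\left(4 \right)}\right) R{\left(10 \right)} = \left(-5\right)^{2} \left(-3 + 2 \cdot 4 \left(5 + 4\right)\right) 5 = 25 \left(-3 + 2 \cdot 4 \cdot 9\right) 5 = 25 \left(-3 + 72\right) 5 = 25 \cdot 69 \cdot 5 = 1725 \cdot 5 = 8625$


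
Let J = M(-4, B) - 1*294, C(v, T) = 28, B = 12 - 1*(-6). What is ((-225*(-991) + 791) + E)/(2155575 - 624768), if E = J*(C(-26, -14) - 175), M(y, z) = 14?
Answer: 264926/1530807 ≈ 0.17306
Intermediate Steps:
B = 18 (B = 12 + 6 = 18)
J = -280 (J = 14 - 1*294 = 14 - 294 = -280)
E = 41160 (E = -280*(28 - 175) = -280*(-147) = 41160)
((-225*(-991) + 791) + E)/(2155575 - 624768) = ((-225*(-991) + 791) + 41160)/(2155575 - 624768) = ((222975 + 791) + 41160)/1530807 = (223766 + 41160)*(1/1530807) = 264926*(1/1530807) = 264926/1530807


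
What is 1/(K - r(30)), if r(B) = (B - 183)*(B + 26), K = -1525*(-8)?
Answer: 1/20768 ≈ 4.8151e-5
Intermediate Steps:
K = 12200
r(B) = (-183 + B)*(26 + B)
1/(K - r(30)) = 1/(12200 - (-4758 + 30² - 157*30)) = 1/(12200 - (-4758 + 900 - 4710)) = 1/(12200 - 1*(-8568)) = 1/(12200 + 8568) = 1/20768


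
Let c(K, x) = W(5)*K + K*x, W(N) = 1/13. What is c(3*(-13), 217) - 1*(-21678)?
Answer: 13212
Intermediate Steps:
W(N) = 1/13
c(K, x) = K/13 + K*x
c(3*(-13), 217) - 1*(-21678) = (3*(-13))*(1/13 + 217) - 1*(-21678) = -39*2822/13 + 21678 = -8466 + 21678 = 13212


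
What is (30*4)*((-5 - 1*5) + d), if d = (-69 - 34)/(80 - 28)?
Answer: -18690/13 ≈ -1437.7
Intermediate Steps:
d = -103/52 ≈ -1.9808
(30*4)*((-5 - 1*5) + d) = (30*4)*((-5 - 1*5) - 103/52) = 120*((-5 - 5) - 103/52) = 120*(-10 - 103/52) = 120*(-623/52) = -18690/13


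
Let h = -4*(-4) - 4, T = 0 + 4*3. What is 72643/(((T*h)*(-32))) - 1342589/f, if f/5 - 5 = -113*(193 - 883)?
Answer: -34508339737/1796544000 ≈ -19.208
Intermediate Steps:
T = 12 (T = 0 + 12 = 12)
h = 12 (h = 16 - 4 = 12)
f = 389875 (f = 25 + 5*(-113*(193 - 883)) = 25 + 5*(-113*(-690)) = 25 + 5*77970 = 25 + 389850 = 389875)
72643/(((T*h)*(-32))) - 1342589/f = 72643/(((12*12)*(-32))) - 1342589/389875 = 72643/((144*(-32))) - 1342589*1/389875 = 72643/(-4608) - 1342589/389875 = 72643*(-1/4608) - 1342589/389875 = -72643/4608 - 1342589/389875 = -34508339737/1796544000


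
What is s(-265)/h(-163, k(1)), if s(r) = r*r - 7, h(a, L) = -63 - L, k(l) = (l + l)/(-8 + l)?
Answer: -491526/439 ≈ -1119.6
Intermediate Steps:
k(l) = 2*l/(-8 + l) (k(l) = (2*l)/(-8 + l) = 2*l/(-8 + l))
s(r) = -7 + r**2 (s(r) = r**2 - 7 = -7 + r**2)
s(-265)/h(-163, k(1)) = (-7 + (-265)**2)/(-63 - 2/(-8 + 1)) = (-7 + 70225)/(-63 - 2/(-7)) = 70218/(-63 - 2*(-1)/7) = 70218/(-63 - 1*(-2/7)) = 70218/(-63 + 2/7) = 70218/(-439/7) = 70218*(-7/439) = -491526/439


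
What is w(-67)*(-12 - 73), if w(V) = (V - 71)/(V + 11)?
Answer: -5865/28 ≈ -209.46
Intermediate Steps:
w(V) = (-71 + V)/(11 + V)
w(-67)*(-12 - 73) = ((-71 - 67)/(11 - 67))*(-12 - 73) = (-138/(-56))*(-85) = -1/56*(-138)*(-85) = (69/28)*(-85) = -5865/28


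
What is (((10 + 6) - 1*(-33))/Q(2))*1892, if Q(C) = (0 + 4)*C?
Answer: 23177/2 ≈ 11589.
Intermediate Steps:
Q(C) = 4*C
(((10 + 6) - 1*(-33))/Q(2))*1892 = (((10 + 6) - 1*(-33))/((4*2)))*1892 = ((16 + 33)/8)*1892 = (49*(1/8))*1892 = (49/8)*1892 = 23177/2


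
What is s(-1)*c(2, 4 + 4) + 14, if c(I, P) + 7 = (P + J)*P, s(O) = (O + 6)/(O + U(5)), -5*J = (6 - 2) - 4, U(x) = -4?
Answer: -43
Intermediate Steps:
J = 0 (J = -((6 - 2) - 4)/5 = -(4 - 4)/5 = -⅕*0 = 0)
s(O) = (6 + O)/(-4 + O) (s(O) = (O + 6)/(O - 4) = (6 + O)/(-4 + O))
c(I, P) = -7 + P² (c(I, P) = -7 + (P + 0)*P = -7 + P*P = -7 + P²)
s(-1)*c(2, 4 + 4) + 14 = ((6 - 1)/(-4 - 1))*(-7 + (4 + 4)²) + 14 = (5/(-5))*(-7 + 8²) + 14 = (-⅕*5)*(-7 + 64) + 14 = -1*57 + 14 = -57 + 14 = -43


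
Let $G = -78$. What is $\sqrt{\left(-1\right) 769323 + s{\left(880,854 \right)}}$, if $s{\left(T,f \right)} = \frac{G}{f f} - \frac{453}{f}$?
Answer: $\frac{i \sqrt{140269990002}}{427} \approx 877.11 i$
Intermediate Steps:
$s{\left(T,f \right)} = - \frac{453}{f} - \frac{78}{f^{2}}$ ($s{\left(T,f \right)} = - \frac{78}{f f} - \frac{453}{f} = - \frac{78}{f^{2}} - \frac{453}{f} = - \frac{453}{f} - \frac{78}{f^{2}}$)
$\sqrt{\left(-1\right) 769323 + s{\left(880,854 \right)}} = \sqrt{\left(-1\right) 769323 + \frac{3 \left(-26 - 128954\right)}{729316}} = \sqrt{-769323 + 3 \cdot \frac{1}{729316} \left(-26 - 128954\right)} = \sqrt{-769323 + 3 \cdot \frac{1}{729316} \left(-128980\right)} = \sqrt{-769323 - \frac{96735}{182329}} = \sqrt{- \frac{140269990002}{182329}} = \frac{i \sqrt{140269990002}}{427}$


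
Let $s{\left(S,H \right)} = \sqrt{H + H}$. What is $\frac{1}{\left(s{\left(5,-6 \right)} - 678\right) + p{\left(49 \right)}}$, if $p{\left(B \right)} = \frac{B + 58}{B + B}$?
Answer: $- \frac{6501026}{4400712817} - \frac{19208 i \sqrt{3}}{4400712817} \approx -0.0014773 - 7.56 \cdot 10^{-6} i$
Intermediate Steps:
$s{\left(S,H \right)} = \sqrt{2} \sqrt{H}$ ($s{\left(S,H \right)} = \sqrt{2 H} = \sqrt{2} \sqrt{H}$)
$p{\left(B \right)} = \frac{58 + B}{2 B}$
$\frac{1}{\left(s{\left(5,-6 \right)} - 678\right) + p{\left(49 \right)}} = \frac{1}{\left(\sqrt{2} \sqrt{-6} - 678\right) + \frac{58 + 49}{2 \cdot 49}} = \frac{1}{\left(\sqrt{2} i \sqrt{6} - 678\right) + \frac{1}{2} \cdot \frac{1}{49} \cdot 107} = \frac{1}{\left(2 i \sqrt{3} - 678\right) + \frac{107}{98}} = \frac{1}{\left(-678 + 2 i \sqrt{3}\right) + \frac{107}{98}} = \frac{1}{- \frac{66337}{98} + 2 i \sqrt{3}}$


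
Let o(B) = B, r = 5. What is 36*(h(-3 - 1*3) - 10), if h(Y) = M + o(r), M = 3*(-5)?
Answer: -720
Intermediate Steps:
M = -15
h(Y) = -10 (h(Y) = -15 + 5 = -10)
36*(h(-3 - 1*3) - 10) = 36*(-10 - 10) = 36*(-20) = -720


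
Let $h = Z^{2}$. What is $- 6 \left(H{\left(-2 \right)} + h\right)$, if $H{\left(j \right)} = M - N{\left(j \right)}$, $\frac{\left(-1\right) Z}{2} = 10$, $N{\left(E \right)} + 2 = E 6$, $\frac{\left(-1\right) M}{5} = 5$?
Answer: $-2334$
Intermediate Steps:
$M = -25$ ($M = \left(-5\right) 5 = -25$)
$N{\left(E \right)} = -2 + 6 E$ ($N{\left(E \right)} = -2 + E 6 = -2 + 6 E$)
$Z = -20$ ($Z = \left(-2\right) 10 = -20$)
$H{\left(j \right)} = -23 - 6 j$ ($H{\left(j \right)} = -25 - \left(-2 + 6 j\right) = -23 - 6 j$)
$h = 400$ ($h = \left(-20\right)^{2} = 400$)
$- 6 \left(H{\left(-2 \right)} + h\right) = - 6 \left(\left(-23 - -12\right) + 400\right) = - 6 \left(\left(-23 + 12\right) + 400\right) = - 6 \left(-11 + 400\right) = \left(-6\right) 389 = -2334$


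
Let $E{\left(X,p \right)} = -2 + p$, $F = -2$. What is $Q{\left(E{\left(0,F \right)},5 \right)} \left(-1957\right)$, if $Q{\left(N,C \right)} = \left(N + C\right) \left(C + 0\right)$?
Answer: $-9785$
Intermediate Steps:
$Q{\left(N,C \right)} = C \left(C + N\right)$ ($Q{\left(N,C \right)} = \left(C + N\right) C = C \left(C + N\right)$)
$Q{\left(E{\left(0,F \right)},5 \right)} \left(-1957\right) = 5 \left(5 - 4\right) \left(-1957\right) = 5 \cdot 1 \left(-1957\right) = 5 \left(-1957\right) = -9785$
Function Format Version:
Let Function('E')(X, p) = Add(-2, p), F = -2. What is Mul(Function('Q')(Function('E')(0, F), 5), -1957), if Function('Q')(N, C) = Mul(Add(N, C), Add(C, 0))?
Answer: -9785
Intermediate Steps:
Function('Q')(N, C) = Mul(C, Add(C, N)) (Function('Q')(N, C) = Mul(Add(C, N), C) = Mul(C, Add(C, N)))
Mul(Function('Q')(Function('E')(0, F), 5), -1957) = Mul(Mul(5, Add(5, Add(-2, -2))), -1957) = Mul(Mul(5, Add(5, -4)), -1957) = Mul(Mul(5, 1), -1957) = Mul(5, -1957) = -9785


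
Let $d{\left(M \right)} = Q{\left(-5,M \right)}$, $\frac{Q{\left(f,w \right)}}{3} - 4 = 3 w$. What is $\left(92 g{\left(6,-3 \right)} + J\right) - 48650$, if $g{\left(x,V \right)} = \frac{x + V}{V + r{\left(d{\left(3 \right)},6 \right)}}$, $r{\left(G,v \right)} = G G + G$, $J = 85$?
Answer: $- \frac{25205143}{519} \approx -48565.0$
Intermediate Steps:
$Q{\left(f,w \right)} = 12 + 9 w$ ($Q{\left(f,w \right)} = 12 + 3 \cdot 3 w = 12 + 9 w$)
$d{\left(M \right)} = 12 + 9 M$
$r{\left(G,v \right)} = G + G^{2}$ ($r{\left(G,v \right)} = G^{2} + G = G + G^{2}$)
$g{\left(x,V \right)} = \frac{V + x}{1560 + V}$ ($g{\left(x,V \right)} = \frac{x + V}{V + \left(12 + 9 \cdot 3\right) \left(1 + \left(12 + 9 \cdot 3\right)\right)} = \frac{V + x}{V + \left(12 + 27\right) \left(1 + \left(12 + 27\right)\right)} = \frac{V + x}{V + 39 \left(1 + 39\right)} = \frac{V + x}{V + 39 \cdot 40} = \frac{V + x}{V + 1560} = \frac{V + x}{1560 + V}$)
$\left(92 g{\left(6,-3 \right)} + J\right) - 48650 = \left(92 \frac{-3 + 6}{1560 - 3} + 85\right) - 48650 = \left(92 \cdot \frac{1}{1557} \cdot 3 + 85\right) - 48650 = \left(92 \cdot \frac{1}{519} + 85\right) - 48650 = \left(\frac{92}{519} + 85\right) - 48650 = \frac{44207}{519} - 48650 = - \frac{25205143}{519}$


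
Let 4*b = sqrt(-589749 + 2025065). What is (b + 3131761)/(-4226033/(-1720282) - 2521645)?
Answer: -5387512076602/4337936277857 - 860141*sqrt(358829)/4337936277857 ≈ -1.2421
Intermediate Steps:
b = sqrt(358829)/2 (b = sqrt(-589749 + 2025065)/4 = sqrt(1435316)/4 = (2*sqrt(358829))/4 = sqrt(358829)/2 ≈ 299.51)
(b + 3131761)/(-4226033/(-1720282) - 2521645) = (sqrt(358829)/2 + 3131761)/(-4226033/(-1720282) - 2521645) = (3131761 + sqrt(358829)/2)/(-4226033*(-1/1720282) - 2521645) = (3131761 + sqrt(358829)/2)/(4226033/1720282 - 2521645) = (3131761 + sqrt(358829)/2)/(-4337936277857/1720282) = (3131761 + sqrt(358829)/2)*(-1720282/4337936277857) = -5387512076602/4337936277857 - 860141*sqrt(358829)/4337936277857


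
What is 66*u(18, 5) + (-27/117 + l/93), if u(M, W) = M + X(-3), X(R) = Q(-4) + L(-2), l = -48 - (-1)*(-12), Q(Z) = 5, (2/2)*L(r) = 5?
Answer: 744391/403 ≈ 1847.1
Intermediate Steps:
L(r) = 5
l = -60 (l = -48 - 1*12 = -48 - 12 = -60)
X(R) = 10 (X(R) = 5 + 5 = 10)
u(M, W) = 10 + M (u(M, W) = M + 10 = 10 + M)
66*u(18, 5) + (-27/117 + l/93) = 66*(10 + 18) + (-27/117 - 60/93) = 66*28 + (-27*1/117 - 60*1/93) = 1848 + (-3/13 - 20/31) = 1848 - 353/403 = 744391/403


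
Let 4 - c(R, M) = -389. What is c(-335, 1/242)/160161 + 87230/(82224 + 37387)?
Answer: 4672617051/6385672457 ≈ 0.73173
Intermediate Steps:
c(R, M) = 393 (c(R, M) = 4 - 1*(-389) = 4 + 389 = 393)
c(-335, 1/242)/160161 + 87230/(82224 + 37387) = 393/160161 + 87230/(82224 + 37387) = 393*(1/160161) + 87230/119611 = 131/53387 + 87230*(1/119611) = 131/53387 + 87230/119611 = 4672617051/6385672457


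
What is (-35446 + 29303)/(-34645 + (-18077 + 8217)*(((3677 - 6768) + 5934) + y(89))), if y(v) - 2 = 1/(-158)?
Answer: 485297/2218816325 ≈ 0.00021872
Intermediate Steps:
y(v) = 315/158 (y(v) = 2 + 1/(-158) = 2 - 1/158 = 315/158)
(-35446 + 29303)/(-34645 + (-18077 + 8217)*(((3677 - 6768) + 5934) + y(89))) = (-35446 + 29303)/(-34645 + (-18077 + 8217)*(((3677 - 6768) + 5934) + 315/158)) = -6143/(-34645 - 9860*((-3091 + 5934) + 315/158)) = -6143/(-34645 - 9860*(2843 + 315/158)) = -6143/(-34645 - 9860*449509/158) = -6143/(-34645 - 2216079370/79) = -6143/(-2218816325/79) = -6143*(-79/2218816325) = 485297/2218816325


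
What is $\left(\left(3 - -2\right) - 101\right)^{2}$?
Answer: $9216$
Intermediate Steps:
$\left(\left(3 - -2\right) - 101\right)^{2} = \left(\left(3 + 2\right) - 101\right)^{2} = \left(5 - 101\right)^{2} = \left(-96\right)^{2} = 9216$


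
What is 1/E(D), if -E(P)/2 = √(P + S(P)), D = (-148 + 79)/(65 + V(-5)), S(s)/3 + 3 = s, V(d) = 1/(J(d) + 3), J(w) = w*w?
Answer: I*√4879673/16078 ≈ 0.13739*I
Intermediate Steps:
J(w) = w²
V(d) = 1/(3 + d²) (V(d) = 1/(d² + 3) = 1/(3 + d²))
S(s) = -9 + 3*s
D = -644/607 (D = (-148 + 79)/(65 + 1/(3 + (-5)²)) = -69/(65 + 1/(3 + 25)) = -69/(65 + 1/28) = -69/1821/28 = -69*28/1821 = -644/607 ≈ -1.0610)
E(P) = -2*√(-9 + 4*P) (E(P) = -2*√(P + (-9 + 3*P)) = -2*√(-9 + 4*P))
1/E(D) = 1/(-2*√(-9 + 4*(-644/607))) = 1/(-2*√(-9 - 2576/607)) = 1/(-2*I*√4879673/607) = I*√4879673/16078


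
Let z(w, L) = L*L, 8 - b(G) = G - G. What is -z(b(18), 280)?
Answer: -78400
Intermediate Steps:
b(G) = 8 (b(G) = 8 - (G - G) = 8 - 1*0 = 8 + 0 = 8)
z(w, L) = L²
-z(b(18), 280) = -1*280² = -1*78400 = -78400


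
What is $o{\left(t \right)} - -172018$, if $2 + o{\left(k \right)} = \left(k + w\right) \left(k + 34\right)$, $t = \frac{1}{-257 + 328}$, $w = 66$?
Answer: $\frac{878451761}{5041} \approx 1.7426 \cdot 10^{5}$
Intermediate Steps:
$t = \frac{1}{71} \approx 0.014085$
$o{\left(k \right)} = -2 + \left(34 + k\right) \left(66 + k\right)$ ($o{\left(k \right)} = -2 + \left(k + 66\right) \left(k + 34\right) = -2 + \left(66 + k\right) \left(34 + k\right) = -2 + \left(34 + k\right) \left(66 + k\right)$)
$o{\left(t \right)} - -172018 = \left(2242 + \left(\frac{1}{71}\right)^{2} + 100 \cdot \frac{1}{71}\right) - -172018 = \left(2242 + \frac{1}{5041} + \frac{100}{71}\right) + 172018 = \frac{11309023}{5041} + 172018 = \frac{878451761}{5041}$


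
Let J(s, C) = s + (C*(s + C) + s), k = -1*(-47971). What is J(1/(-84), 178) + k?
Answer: 557570/7 ≈ 79653.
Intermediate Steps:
k = 47971
J(s, C) = 2*s + C*(C + s) (J(s, C) = s + (C*(C + s) + s) = s + (s + C*(C + s)) = 2*s + C*(C + s))
J(1/(-84), 178) + k = (178**2 + 2/(-84) + 178/(-84)) + 47971 = (31684 + 2*(-1/84) + 178*(-1/84)) + 47971 = (31684 - 1/42 - 89/42) + 47971 = 221773/7 + 47971 = 557570/7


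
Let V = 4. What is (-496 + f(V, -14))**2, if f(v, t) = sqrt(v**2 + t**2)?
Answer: 246228 - 1984*sqrt(53) ≈ 2.3178e+5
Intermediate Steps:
f(v, t) = sqrt(t**2 + v**2)
(-496 + f(V, -14))**2 = (-496 + sqrt((-14)**2 + 4**2))**2 = (-496 + sqrt(196 + 16))**2 = (-496 + sqrt(212))**2 = (-496 + 2*sqrt(53))**2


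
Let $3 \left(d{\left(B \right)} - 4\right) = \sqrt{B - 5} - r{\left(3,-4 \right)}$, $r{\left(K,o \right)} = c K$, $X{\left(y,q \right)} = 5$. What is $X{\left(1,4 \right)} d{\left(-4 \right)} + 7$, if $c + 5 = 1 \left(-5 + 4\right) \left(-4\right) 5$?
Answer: $-48 + 5 i \approx -48.0 + 5.0 i$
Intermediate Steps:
$c = 15$ ($c = -5 + 1 \left(-5 + 4\right) \left(-4\right) 5 = -5 + 1 \left(\left(-1\right) \left(-4\right)\right) 5 = -5 + 1 \cdot 4 \cdot 5 = -5 + 4 \cdot 5 = -5 + 20 = 15$)
$r{\left(K,o \right)} = 15 K$
$d{\left(B \right)} = -11 + \frac{\sqrt{-5 + B}}{3}$ ($d{\left(B \right)} = 4 + \frac{\sqrt{B - 5} - 15 \cdot 3}{3} = 4 + \frac{\sqrt{-5 + B} - 45}{3} = 4 + \frac{-45 + \sqrt{-5 + B}}{3} = 4 + \left(-15 + \frac{\sqrt{-5 + B}}{3}\right) = -11 + \frac{\sqrt{-5 + B}}{3}$)
$X{\left(1,4 \right)} d{\left(-4 \right)} + 7 = 5 \left(-11 + \frac{\sqrt{-5 - 4}}{3}\right) + 7 = 5 \left(-11 + \frac{\sqrt{-9}}{3}\right) + 7 = 5 \left(-11 + \frac{3 i}{3}\right) + 7 = 5 \left(-11 + i\right) + 7 = \left(-55 + 5 i\right) + 7 = -48 + 5 i$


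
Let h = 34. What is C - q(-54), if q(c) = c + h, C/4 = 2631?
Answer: 10544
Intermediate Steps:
C = 10524 (C = 4*2631 = 10524)
q(c) = 34 + c (q(c) = c + 34 = 34 + c)
C - q(-54) = 10524 - (34 - 54) = 10524 - 1*(-20) = 10524 + 20 = 10544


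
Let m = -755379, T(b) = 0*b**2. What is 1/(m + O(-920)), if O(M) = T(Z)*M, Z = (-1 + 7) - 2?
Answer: -1/755379 ≈ -1.3238e-6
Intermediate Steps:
Z = 4 (Z = 6 - 2 = 4)
T(b) = 0
O(M) = 0 (O(M) = 0*M = 0)
1/(m + O(-920)) = 1/(-755379 + 0) = 1/(-755379) = -1/755379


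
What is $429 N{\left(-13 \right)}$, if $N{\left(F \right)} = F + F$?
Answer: $-11154$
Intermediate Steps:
$N{\left(F \right)} = 2 F$
$429 N{\left(-13 \right)} = 429 \cdot 2 \left(-13\right) = 429 \left(-26\right) = -11154$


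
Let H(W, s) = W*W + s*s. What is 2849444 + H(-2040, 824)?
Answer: 7690020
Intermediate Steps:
H(W, s) = W**2 + s**2
2849444 + H(-2040, 824) = 2849444 + ((-2040)**2 + 824**2) = 2849444 + (4161600 + 678976) = 2849444 + 4840576 = 7690020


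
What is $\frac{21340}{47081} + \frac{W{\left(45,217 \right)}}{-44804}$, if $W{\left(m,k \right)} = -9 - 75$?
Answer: $\frac{10435567}{22928447} \approx 0.45514$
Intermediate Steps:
$W{\left(m,k \right)} = -84$
$\frac{21340}{47081} + \frac{W{\left(45,217 \right)}}{-44804} = \frac{21340}{47081} - \frac{84}{-44804} = 21340 \cdot \frac{1}{47081} - - \frac{21}{11201} = \frac{21340}{47081} + \frac{21}{11201} = \frac{10435567}{22928447}$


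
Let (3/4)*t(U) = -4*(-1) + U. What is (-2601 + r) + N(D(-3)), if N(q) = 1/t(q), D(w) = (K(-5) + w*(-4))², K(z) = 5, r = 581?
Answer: -2367437/1172 ≈ -2020.0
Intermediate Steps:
t(U) = 16/3 + 4*U/3 (t(U) = 4*(-4*(-1) + U)/3 = 4*(4 + U)/3 = 16/3 + 4*U/3)
D(w) = (5 - 4*w)² (D(w) = (5 + w*(-4))² = (5 - 4*w)²)
N(q) = 1/(16/3 + 4*q/3)
(-2601 + r) + N(D(-3)) = (-2601 + 581) + 3/(4*(4 + (-5 + 4*(-3))²)) = -2020 + 3/(4*(4 + (-5 - 12)²)) = -2020 + 3/(4*(4 + (-17)²)) = -2020 + 3/(4*(4 + 289)) = -2020 + (¾)/293 = -2020 + (¾)*(1/293) = -2020 + 3/1172 = -2367437/1172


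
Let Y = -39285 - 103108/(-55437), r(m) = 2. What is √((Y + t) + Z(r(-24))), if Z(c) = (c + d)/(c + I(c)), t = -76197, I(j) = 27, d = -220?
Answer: 2*I*√74622709957778490/1607673 ≈ 339.83*I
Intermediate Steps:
Y = -2177739437/55437 (Y = -39285 - 103108*(-1)/55437 = -39285 - 1*(-103108/55437) = -39285 + 103108/55437 = -2177739437/55437 ≈ -39283.)
Z(c) = (-220 + c)/(27 + c) (Z(c) = (c - 220)/(c + 27) = (-220 + c)/(27 + c))
√((Y + t) + Z(r(-24))) = √((-2177739437/55437 - 76197) + (-220 + 2)/(27 + 2)) = √(-6401872526/55437 - 218/29) = √(-185666388520/1607673) = 2*I*√74622709957778490/1607673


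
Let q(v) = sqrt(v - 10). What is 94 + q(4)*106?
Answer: 94 + 106*I*sqrt(6) ≈ 94.0 + 259.65*I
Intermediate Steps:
q(v) = sqrt(-10 + v)
94 + q(4)*106 = 94 + sqrt(-10 + 4)*106 = 94 + sqrt(-6)*106 = 94 + (I*sqrt(6))*106 = 94 + 106*I*sqrt(6)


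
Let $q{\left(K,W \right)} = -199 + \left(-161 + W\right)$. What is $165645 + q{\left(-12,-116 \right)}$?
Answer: $165169$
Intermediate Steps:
$q{\left(K,W \right)} = -360 + W$
$165645 + q{\left(-12,-116 \right)} = 165645 - 476 = 165169$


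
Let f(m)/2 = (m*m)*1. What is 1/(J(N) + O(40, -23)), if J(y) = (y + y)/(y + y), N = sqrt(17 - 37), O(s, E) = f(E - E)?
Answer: 1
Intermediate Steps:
f(m) = 2*m**2 (f(m) = 2*((m*m)*1) = 2*(m**2*1) = 2*m**2)
O(s, E) = 0 (O(s, E) = 2*(E - E)**2 = 2*0**2 = 2*0 = 0)
N = 2*I*sqrt(5) (N = sqrt(-20) = 2*I*sqrt(5) ≈ 4.4721*I)
J(y) = 1 (J(y) = (2*y)/((2*y)) = (2*y)*(1/(2*y)) = 1)
1/(J(N) + O(40, -23)) = 1/(1 + 0) = 1/1 = 1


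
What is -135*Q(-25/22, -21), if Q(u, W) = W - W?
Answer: 0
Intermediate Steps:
Q(u, W) = 0
-135*Q(-25/22, -21) = -135*0 = 0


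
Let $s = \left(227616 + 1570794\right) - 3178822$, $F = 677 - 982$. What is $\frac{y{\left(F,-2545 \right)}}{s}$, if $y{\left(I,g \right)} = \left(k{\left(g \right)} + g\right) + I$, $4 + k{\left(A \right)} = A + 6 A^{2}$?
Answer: $- \frac{38856751}{1380412} \approx -28.149$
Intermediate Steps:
$F = -305$ ($F = 677 - 982 = -305$)
$k{\left(A \right)} = -4 + A + 6 A^{2}$ ($k{\left(A \right)} = -4 + \left(A + 6 A^{2}\right) = -4 + A + 6 A^{2}$)
$s = -1380412$ ($s = 1798410 - 3178822 = -1380412$)
$y{\left(I,g \right)} = -4 + I + 2 g + 6 g^{2}$ ($y{\left(I,g \right)} = \left(\left(-4 + g + 6 g^{2}\right) + g\right) + I = \left(-4 + 2 g + 6 g^{2}\right) + I = -4 + I + 2 g + 6 g^{2}$)
$\frac{y{\left(F,-2545 \right)}}{s} = \frac{-4 - 305 + 2 \left(-2545\right) + 6 \left(-2545\right)^{2}}{-1380412} = \left(-4 - 305 - 5090 + 6 \cdot 6477025\right) \left(- \frac{1}{1380412}\right) = \left(-4 - 305 - 5090 + 38862150\right) \left(- \frac{1}{1380412}\right) = 38856751 \left(- \frac{1}{1380412}\right) = - \frac{38856751}{1380412}$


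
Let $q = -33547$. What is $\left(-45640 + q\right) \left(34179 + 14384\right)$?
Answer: $-3845558281$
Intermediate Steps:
$\left(-45640 + q\right) \left(34179 + 14384\right) = \left(-45640 - 33547\right) \left(34179 + 14384\right) = \left(-79187\right) 48563 = -3845558281$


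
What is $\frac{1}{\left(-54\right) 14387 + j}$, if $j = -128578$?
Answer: $- \frac{1}{905476} \approx -1.1044 \cdot 10^{-6}$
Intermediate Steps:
$\frac{1}{\left(-54\right) 14387 + j} = \frac{1}{\left(-54\right) 14387 - 128578} = \frac{1}{-776898 - 128578} = \frac{1}{-905476} = - \frac{1}{905476}$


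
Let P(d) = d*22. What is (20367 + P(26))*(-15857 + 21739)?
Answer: 123163198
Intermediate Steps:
P(d) = 22*d
(20367 + P(26))*(-15857 + 21739) = (20367 + 22*26)*(-15857 + 21739) = (20367 + 572)*5882 = 20939*5882 = 123163198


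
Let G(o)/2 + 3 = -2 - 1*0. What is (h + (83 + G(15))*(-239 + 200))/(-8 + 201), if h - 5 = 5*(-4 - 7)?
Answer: -2897/193 ≈ -15.010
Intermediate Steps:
G(o) = -10 (G(o) = -6 + 2*(-2 - 1*0) = -6 + 2*(-2 + 0) = -6 + 2*(-2) = -6 - 4 = -10)
h = -50 (h = 5 + 5*(-4 - 7) = 5 + 5*(-11) = 5 - 55 = -50)
(h + (83 + G(15))*(-239 + 200))/(-8 + 201) = (-50 + (83 - 10)*(-239 + 200))/(-8 + 201) = (-50 + 73*(-39))/193 = (-50 - 2847)*(1/193) = -2897*1/193 = -2897/193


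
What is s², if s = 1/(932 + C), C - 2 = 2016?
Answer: 1/8702500 ≈ 1.1491e-7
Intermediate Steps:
C = 2018 (C = 2 + 2016 = 2018)
s = 1/2950 (s = 1/(932 + 2018) = 1/2950 ≈ 0.00033898)
s² = (1/2950)² = 1/8702500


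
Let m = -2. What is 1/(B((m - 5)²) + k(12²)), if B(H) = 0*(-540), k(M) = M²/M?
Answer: 1/144 ≈ 0.0069444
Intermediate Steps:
k(M) = M
B(H) = 0
1/(B((m - 5)²) + k(12²)) = 1/(0 + 12²) = 1/(0 + 144) = 1/144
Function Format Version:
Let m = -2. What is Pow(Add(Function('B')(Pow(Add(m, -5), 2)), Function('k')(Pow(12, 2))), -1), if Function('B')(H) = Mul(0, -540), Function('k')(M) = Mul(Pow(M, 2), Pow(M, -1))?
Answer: Rational(1, 144) ≈ 0.0069444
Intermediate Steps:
Function('k')(M) = M
Function('B')(H) = 0
Pow(Add(Function('B')(Pow(Add(m, -5), 2)), Function('k')(Pow(12, 2))), -1) = Pow(Add(0, Pow(12, 2)), -1) = Pow(Add(0, 144), -1) = Pow(144, -1) = Rational(1, 144)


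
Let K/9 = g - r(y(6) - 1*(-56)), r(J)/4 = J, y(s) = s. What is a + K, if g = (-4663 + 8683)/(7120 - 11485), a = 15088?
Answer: 1246228/97 ≈ 12848.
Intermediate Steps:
r(J) = 4*J
g = -268/291 (g = 4020/(-4365) = 4020*(-1/4365) = -268/291 ≈ -0.92096)
K = -217308/97 (K = 9*(-268/291 - 4*(6 - 1*(-56))) = 9*(-268/291 - 4*(6 + 56)) = 9*(-268/291 - 4*62) = 9*(-268/291 - 1*248) = 9*(-268/291 - 248) = 9*(-72436/291) = -217308/97 ≈ -2240.3)
a + K = 15088 - 217308/97 = 1246228/97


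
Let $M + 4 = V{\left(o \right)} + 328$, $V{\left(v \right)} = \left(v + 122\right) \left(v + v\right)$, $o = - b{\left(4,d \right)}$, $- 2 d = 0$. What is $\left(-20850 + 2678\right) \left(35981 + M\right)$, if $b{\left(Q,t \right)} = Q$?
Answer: $-642580092$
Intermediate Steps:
$d = 0$ ($d = \left(- \frac{1}{2}\right) 0 = 0$)
$o = -4$ ($o = \left(-1\right) 4 = -4$)
$V{\left(v \right)} = 2 v \left(122 + v\right)$ ($V{\left(v \right)} = \left(122 + v\right) 2 v = 2 v \left(122 + v\right)$)
$M = -620$ ($M = -4 + \left(2 \left(-4\right) \left(122 - 4\right) + 328\right) = -4 + \left(2 \left(-4\right) 118 + 328\right) = -4 + \left(-944 + 328\right) = -4 - 616 = -620$)
$\left(-20850 + 2678\right) \left(35981 + M\right) = \left(-20850 + 2678\right) \left(35981 - 620\right) = \left(-18172\right) 35361 = -642580092$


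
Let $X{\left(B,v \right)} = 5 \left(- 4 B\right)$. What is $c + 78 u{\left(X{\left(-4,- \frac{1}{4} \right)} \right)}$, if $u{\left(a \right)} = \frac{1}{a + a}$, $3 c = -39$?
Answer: $- \frac{1001}{80} \approx -12.512$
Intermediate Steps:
$c = -13$ ($c = \frac{1}{3} \left(-39\right) = -13$)
$X{\left(B,v \right)} = - 20 B$
$u{\left(a \right)} = \frac{1}{2 a}$
$c + 78 u{\left(X{\left(-4,- \frac{1}{4} \right)} \right)} = -13 + 78 \frac{1}{2 \left(\left(-20\right) \left(-4\right)\right)} = -13 + 78 \frac{1}{2 \cdot 80} = -13 + 78 \cdot \frac{1}{2} \cdot \frac{1}{80} = -13 + 78 \cdot \frac{1}{160} = -13 + \frac{39}{80} = - \frac{1001}{80}$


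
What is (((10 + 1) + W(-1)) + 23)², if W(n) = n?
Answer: 1089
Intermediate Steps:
(((10 + 1) + W(-1)) + 23)² = (((10 + 1) - 1) + 23)² = ((11 - 1) + 23)² = (10 + 23)² = 33² = 1089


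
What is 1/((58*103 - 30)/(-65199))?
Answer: -65199/5944 ≈ -10.969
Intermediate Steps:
1/((58*103 - 30)/(-65199)) = 1/((5974 - 30)*(-1/65199)) = 1/(5944*(-1/65199)) = 1/(-5944/65199) = -65199/5944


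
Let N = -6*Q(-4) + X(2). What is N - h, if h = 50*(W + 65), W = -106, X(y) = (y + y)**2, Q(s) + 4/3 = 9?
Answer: 2020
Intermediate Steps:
Q(s) = 23/3 (Q(s) = -4/3 + 9 = 23/3)
X(y) = 4*y**2 (X(y) = (2*y)**2 = 4*y**2)
N = -30 (N = -6*23/3 + 4*2**2 = -46 + 4*4 = -46 + 16 = -30)
h = -2050 (h = 50*(-106 + 65) = 50*(-41) = -2050)
N - h = -30 - 1*(-2050) = -30 + 2050 = 2020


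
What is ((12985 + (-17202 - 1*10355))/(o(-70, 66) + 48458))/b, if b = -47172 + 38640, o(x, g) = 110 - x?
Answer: 3643/103744854 ≈ 3.5115e-5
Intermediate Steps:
b = -8532
((12985 + (-17202 - 1*10355))/(o(-70, 66) + 48458))/b = ((12985 + (-17202 - 1*10355))/((110 - 1*(-70)) + 48458))/(-8532) = ((12985 + (-17202 - 10355))/((110 + 70) + 48458))*(-1/8532) = ((12985 - 27557)/(180 + 48458))*(-1/8532) = -14572/48638*(-1/8532) = -14572*1/48638*(-1/8532) = -7286/24319*(-1/8532) = 3643/103744854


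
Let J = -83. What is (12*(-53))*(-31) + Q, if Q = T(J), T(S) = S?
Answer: 19633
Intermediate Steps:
Q = -83
(12*(-53))*(-31) + Q = (12*(-53))*(-31) - 83 = -636*(-31) - 83 = 19716 - 83 = 19633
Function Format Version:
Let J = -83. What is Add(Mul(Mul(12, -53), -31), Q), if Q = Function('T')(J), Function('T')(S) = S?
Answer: 19633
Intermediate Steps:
Q = -83
Add(Mul(Mul(12, -53), -31), Q) = Add(Mul(Mul(12, -53), -31), -83) = Add(Mul(-636, -31), -83) = Add(19716, -83) = 19633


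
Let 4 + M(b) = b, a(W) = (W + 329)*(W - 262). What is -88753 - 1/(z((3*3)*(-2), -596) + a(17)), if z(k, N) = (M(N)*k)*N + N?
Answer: -578861798997/6522166 ≈ -88753.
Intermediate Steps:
a(W) = (-262 + W)*(329 + W) (a(W) = (329 + W)*(-262 + W) = (-262 + W)*(329 + W))
M(b) = -4 + b
z(k, N) = N + N*k*(-4 + N) (z(k, N) = ((-4 + N)*k)*N + N = (k*(-4 + N))*N + N = N*k*(-4 + N) + N = N + N*k*(-4 + N))
-88753 - 1/(z((3*3)*(-2), -596) + a(17)) = -88753 - 1/(-596*(1 + ((3*3)*(-2))*(-4 - 596)) + (-86198 + 17² + 67*17)) = -88753 - 1/(-596*(1 + (9*(-2))*(-600)) + (-86198 + 289 + 1139)) = -88753 - 1/(-596*(1 - 18*(-600)) - 84770) = -88753 - 1/(-596*(1 + 10800) - 84770) = -88753 - 1/(-596*10801 - 84770) = -88753 - 1/(-6437396 - 84770) = -88753 - 1/(-6522166) = -88753 - 1*(-1/6522166) = -88753 + 1/6522166 = -578861798997/6522166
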